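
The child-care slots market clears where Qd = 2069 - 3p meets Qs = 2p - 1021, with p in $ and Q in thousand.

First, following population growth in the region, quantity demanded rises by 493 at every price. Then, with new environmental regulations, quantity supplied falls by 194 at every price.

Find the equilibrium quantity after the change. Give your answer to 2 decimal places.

Initially, 2069 - 3p = 2p - 1021, so 3090 = 5p and p = 618, Q = 215.
The new curves are Qd = 2562 - 3p (demand) and Qs = 2p - 1215 (supply).
Equate the new curves: 2562 - 3p = 2p - 1215, giving 3777 = 5p, p = 755.4, Q = 295.8.

295.80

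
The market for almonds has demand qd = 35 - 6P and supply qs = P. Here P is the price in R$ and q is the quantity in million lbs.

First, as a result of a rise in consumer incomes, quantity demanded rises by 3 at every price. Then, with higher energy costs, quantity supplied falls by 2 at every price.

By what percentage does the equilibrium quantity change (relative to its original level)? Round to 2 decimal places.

Original equilibrium: 35 - 6P = P gives 35 = 7P, so P = 5 and q = 5.
After the shift, demand is qd = 38 - 6P and supply is qs = P - 2.
Setting them equal: 38 - 6P = P - 2 → 40 = 7P, so P = 40/7 ≈ 5.7143 and q = 26/7 ≈ 3.7143.
%Δq = (3.7143 − 5) / 5 × 100 = -25.71%.

-25.71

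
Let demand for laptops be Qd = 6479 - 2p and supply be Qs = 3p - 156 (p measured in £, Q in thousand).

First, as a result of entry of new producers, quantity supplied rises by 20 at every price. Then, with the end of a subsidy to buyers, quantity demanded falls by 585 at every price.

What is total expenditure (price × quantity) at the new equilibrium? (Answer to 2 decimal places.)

4199292.00

Original equilibrium: 6479 - 2p = 3p - 156 gives 6635 = 5p, so p = 1327 and Q = 3825.
With the change applied: demand Qd = 5894 - 2p, supply Qs = 3p - 136.
New equilibrium: 5894 - 2p = 3p - 136 ⇒ 6030 = 5p ⇒ p = 1206, Q = 3482.
New expenditure = 1206 × 3482 = 4199292.00.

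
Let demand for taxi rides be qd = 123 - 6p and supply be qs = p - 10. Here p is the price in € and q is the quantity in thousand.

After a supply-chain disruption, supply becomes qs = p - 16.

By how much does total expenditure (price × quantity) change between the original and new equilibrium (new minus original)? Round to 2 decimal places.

-94.41

Solve the original market: 123 - 6p = p - 10, hence p = 19 and q = 9.
The new curves are qd = 123 - 6p (demand) and qs = p - 16 (supply).
New equilibrium: 123 - 6p = p - 16 ⇒ 139 = 7p ⇒ p = 139/7 ≈ 19.8571, q = 27/7 ≈ 3.8571.
Expenditure moves from 19×9 = 171 to 19.8571×3.8571 = 76.5918; change = -94.41.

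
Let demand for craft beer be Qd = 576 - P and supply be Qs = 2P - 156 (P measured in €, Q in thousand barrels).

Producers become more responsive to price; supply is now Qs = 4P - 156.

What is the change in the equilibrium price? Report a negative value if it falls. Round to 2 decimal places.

-97.60

Original equilibrium: 576 - P = 2P - 156 gives 732 = 3P, so P = 244 and Q = 332.
After the shift, demand is Qd = 576 - P and supply is Qs = 4P - 156.
Clearing the new market: 576 - P = 4P - 156, so P = 146.4 and Q = 429.6.
ΔP = 146.4 − 244 = -97.60.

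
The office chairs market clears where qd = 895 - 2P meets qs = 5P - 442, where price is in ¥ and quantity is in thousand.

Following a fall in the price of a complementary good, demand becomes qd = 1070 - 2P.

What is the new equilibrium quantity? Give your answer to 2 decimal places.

638.00

Before the shock: 895 - 2P = 5P - 442 ⇒ 1337 = 7P ⇒ P = 191, q = 513.
The shock moves the curves to qd = 1070 - 2P and qs = 5P - 442.
New equilibrium: 1070 - 2P = 5P - 442 ⇒ 1512 = 7P ⇒ P = 216, q = 638.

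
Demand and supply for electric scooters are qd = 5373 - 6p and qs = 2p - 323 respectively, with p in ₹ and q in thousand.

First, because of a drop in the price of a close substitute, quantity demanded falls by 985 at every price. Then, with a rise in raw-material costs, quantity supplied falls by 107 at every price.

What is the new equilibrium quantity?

774.5

Before the shock: 5373 - 6p = 2p - 323 ⇒ 5696 = 8p ⇒ p = 712, q = 1101.
The new curves are qd = 4388 - 6p (demand) and qs = 2p - 430 (supply).
Setting them equal: 4388 - 6p = 2p - 430 → 4818 = 8p, so p = 602.25 and q = 774.5.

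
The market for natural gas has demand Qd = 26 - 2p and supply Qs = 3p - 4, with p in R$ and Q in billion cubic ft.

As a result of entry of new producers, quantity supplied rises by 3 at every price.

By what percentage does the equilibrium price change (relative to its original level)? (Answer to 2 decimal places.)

-10.00

Initially, 26 - 2p = 3p - 4, so 30 = 5p and p = 6, Q = 14.
The new curves are Qd = 26 - 2p (demand) and Qs = 3p - 1 (supply).
Equate the new curves: 26 - 2p = 3p - 1, giving 27 = 5p, p = 5.4, Q = 15.2.
%Δp = (5.4 − 6) / 6 × 100 = -10.00%.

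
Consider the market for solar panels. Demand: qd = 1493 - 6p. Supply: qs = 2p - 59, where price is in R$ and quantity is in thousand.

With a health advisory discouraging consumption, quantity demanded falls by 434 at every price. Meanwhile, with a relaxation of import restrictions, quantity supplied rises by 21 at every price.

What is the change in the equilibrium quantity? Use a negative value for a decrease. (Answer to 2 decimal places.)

Before the shock: 1493 - 6p = 2p - 59 ⇒ 1552 = 8p ⇒ p = 194, q = 329.
The shock moves the curves to qd = 1059 - 6p and qs = 2p - 38.
Setting them equal: 1059 - 6p = 2p - 38 → 1097 = 8p, so p = 137.125 and q = 236.25.
Δq = 236.25 − 329 = -92.75.

-92.75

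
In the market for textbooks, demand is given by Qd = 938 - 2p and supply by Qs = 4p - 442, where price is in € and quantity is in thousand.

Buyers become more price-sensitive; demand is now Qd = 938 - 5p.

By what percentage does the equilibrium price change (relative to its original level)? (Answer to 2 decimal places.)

Before the shock: 938 - 2p = 4p - 442 ⇒ 1380 = 6p ⇒ p = 230, Q = 478.
After the shift, demand is Qd = 938 - 5p and supply is Qs = 4p - 442.
Equate the new curves: 938 - 5p = 4p - 442, giving 1380 = 9p, p = 460/3 ≈ 153.3333, Q = 514/3 ≈ 171.3333.
%Δp = (153.3333 − 230) / 230 × 100 = -33.33%.

-33.33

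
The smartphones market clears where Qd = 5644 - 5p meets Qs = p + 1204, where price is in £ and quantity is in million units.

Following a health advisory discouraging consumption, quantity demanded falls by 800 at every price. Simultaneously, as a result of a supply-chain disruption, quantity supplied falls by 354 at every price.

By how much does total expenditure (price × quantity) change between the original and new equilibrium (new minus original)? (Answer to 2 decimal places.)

-429631.22

Before the shock: 5644 - 5p = p + 1204 ⇒ 4440 = 6p ⇒ p = 740, Q = 1944.
After the shift, demand is Qd = 4844 - 5p and supply is Qs = p + 850.
Setting them equal: 4844 - 5p = p + 850 → 3994 = 6p, so p = 1997/3 ≈ 665.6667 and Q = 4547/3 ≈ 1515.6667.
Expenditure moves from 740×1944 = 1438560 to 665.6667×1515.6667 = 1008928.7778; change = -429631.22.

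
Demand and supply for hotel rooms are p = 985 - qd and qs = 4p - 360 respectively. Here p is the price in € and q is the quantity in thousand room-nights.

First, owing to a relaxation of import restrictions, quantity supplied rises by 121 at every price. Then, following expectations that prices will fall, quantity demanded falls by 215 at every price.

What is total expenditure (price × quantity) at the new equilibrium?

Before the shock: 985 - p = 4p - 360 ⇒ 1345 = 5p ⇒ p = 269, q = 716.
With the change applied: demand qd = 770 - p, supply qs = 4p - 239.
Equate the new curves: 770 - p = 4p - 239, giving 1009 = 5p, p = 201.8, q = 568.2.
New expenditure = 201.8 × 568.2 = 114662.76.

114662.76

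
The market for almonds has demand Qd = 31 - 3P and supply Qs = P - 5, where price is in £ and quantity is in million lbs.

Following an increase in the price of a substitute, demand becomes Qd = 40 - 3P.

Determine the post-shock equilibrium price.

Initially, 31 - 3P = P - 5, so 36 = 4P and P = 9, Q = 4.
After the shift, demand is Qd = 40 - 3P and supply is Qs = P - 5.
New equilibrium: 40 - 3P = P - 5 ⇒ 45 = 4P ⇒ P = 11.25, Q = 6.25.

11.25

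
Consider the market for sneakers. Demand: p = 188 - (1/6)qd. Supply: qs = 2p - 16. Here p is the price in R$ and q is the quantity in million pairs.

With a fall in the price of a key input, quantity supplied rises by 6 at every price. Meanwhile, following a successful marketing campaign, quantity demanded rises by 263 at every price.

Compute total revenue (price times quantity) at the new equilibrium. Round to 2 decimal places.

59586.28

Initially, 1128 - 6p = 2p - 16, so 1144 = 8p and p = 143, q = 270.
The shock moves the curves to qd = 1391 - 6p and qs = 2p - 10.
Setting them equal: 1391 - 6p = 2p - 10 → 1401 = 8p, so p = 175.125 and q = 340.25.
New expenditure = 175.125 × 340.25 = 59586.28.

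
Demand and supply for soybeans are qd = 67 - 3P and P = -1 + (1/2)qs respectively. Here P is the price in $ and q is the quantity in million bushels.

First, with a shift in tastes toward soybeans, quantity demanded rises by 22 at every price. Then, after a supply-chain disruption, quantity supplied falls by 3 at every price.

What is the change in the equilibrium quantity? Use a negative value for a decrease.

Before the shock: 67 - 3P = 2P + 2 ⇒ 65 = 5P ⇒ P = 13, q = 28.
The new curves are qd = 89 - 3P (demand) and qs = 2P - 1 (supply).
Clearing the new market: 89 - 3P = 2P - 1, so P = 18 and q = 35.
Δq = 35 − 28 = +7.

+7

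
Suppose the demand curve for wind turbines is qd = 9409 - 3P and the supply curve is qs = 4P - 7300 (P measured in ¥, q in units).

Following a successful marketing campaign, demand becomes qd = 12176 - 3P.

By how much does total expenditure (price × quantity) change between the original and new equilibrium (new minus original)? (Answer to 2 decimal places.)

+5287793.47

Solve the original market: 9409 - 3P = 4P - 7300, hence P = 2387 and q = 2248.
After the shift, demand is qd = 12176 - 3P and supply is qs = 4P - 7300.
New equilibrium: 12176 - 3P = 4P - 7300 ⇒ 19476 = 7P ⇒ P = 19476/7 ≈ 2782.2857, q = 26804/7 ≈ 3829.1429.
Expenditure moves from 2387×2248 = 5365976 to 2782.2857×3829.1429 = 10653769.4694; change = +5287793.47.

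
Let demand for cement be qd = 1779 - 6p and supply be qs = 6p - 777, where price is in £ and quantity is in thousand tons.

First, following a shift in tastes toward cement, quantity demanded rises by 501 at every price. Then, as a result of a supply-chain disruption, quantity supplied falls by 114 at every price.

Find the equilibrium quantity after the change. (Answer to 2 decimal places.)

Initially, 1779 - 6p = 6p - 777, so 2556 = 12p and p = 213, q = 501.
The shock moves the curves to qd = 2280 - 6p and qs = 6p - 891.
Setting them equal: 2280 - 6p = 6p - 891 → 3171 = 12p, so p = 264.25 and q = 694.5.

694.50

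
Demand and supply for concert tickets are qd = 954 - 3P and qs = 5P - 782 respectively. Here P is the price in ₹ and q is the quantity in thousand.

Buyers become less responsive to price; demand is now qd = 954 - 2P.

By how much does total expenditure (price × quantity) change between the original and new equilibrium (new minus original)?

Solve the original market: 954 - 3P = 5P - 782, hence P = 217 and q = 303.
After the shift, demand is qd = 954 - 2P and supply is qs = 5P - 782.
New equilibrium: 954 - 2P = 5P - 782 ⇒ 1736 = 7P ⇒ P = 248, q = 458.
Expenditure moves from 217×303 = 65751 to 248×458 = 113584; change = +47833.

+47833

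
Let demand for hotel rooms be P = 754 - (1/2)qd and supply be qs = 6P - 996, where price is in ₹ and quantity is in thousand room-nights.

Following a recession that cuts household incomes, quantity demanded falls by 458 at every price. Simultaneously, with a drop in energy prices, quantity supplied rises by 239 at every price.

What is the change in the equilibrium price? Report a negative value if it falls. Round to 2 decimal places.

Original equilibrium: 1508 - 2P = 6P - 996 gives 2504 = 8P, so P = 313 and q = 882.
The shock moves the curves to qd = 1050 - 2P and qs = 6P - 757.
New equilibrium: 1050 - 2P = 6P - 757 ⇒ 1807 = 8P ⇒ P = 225.875, q = 598.25.
ΔP = 225.875 − 313 = -87.13.

-87.13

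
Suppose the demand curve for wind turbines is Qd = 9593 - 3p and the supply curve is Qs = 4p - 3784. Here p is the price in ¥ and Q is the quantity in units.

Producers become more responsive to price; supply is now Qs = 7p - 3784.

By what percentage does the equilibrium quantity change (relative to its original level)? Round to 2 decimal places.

Initially, 9593 - 3p = 4p - 3784, so 13377 = 7p and p = 1911, Q = 3860.
After the shift, demand is Qd = 9593 - 3p and supply is Qs = 7p - 3784.
New equilibrium: 9593 - 3p = 7p - 3784 ⇒ 13377 = 10p ⇒ p = 1337.7, Q = 5579.9.
%ΔQ = (5579.9 − 3860) / 3860 × 100 = +44.56%.

+44.56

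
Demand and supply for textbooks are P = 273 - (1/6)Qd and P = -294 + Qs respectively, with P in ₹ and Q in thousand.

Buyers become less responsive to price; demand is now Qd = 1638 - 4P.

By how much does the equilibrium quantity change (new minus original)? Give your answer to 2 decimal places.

+76.80

Solve the original market: 1638 - 6P = P + 294, hence P = 192 and Q = 486.
With the change applied: demand Qd = 1638 - 4P, supply Qs = P + 294.
Setting them equal: 1638 - 4P = P + 294 → 1344 = 5P, so P = 268.8 and Q = 562.8.
ΔQ = 562.8 − 486 = +76.80.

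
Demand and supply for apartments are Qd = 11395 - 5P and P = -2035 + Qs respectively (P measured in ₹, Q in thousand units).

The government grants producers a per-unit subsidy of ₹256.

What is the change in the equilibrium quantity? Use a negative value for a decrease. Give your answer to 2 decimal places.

+213.33

Original equilibrium: 11395 - 5P = P + 2035 gives 9360 = 6P, so P = 1560 and Q = 3595.
Since sellers receive the price plus the subsidy, the effective supply curve becomes Qs = P + 2291.
New equilibrium: 11395 - 5P = P + 2291 ⇒ 9104 = 6P ⇒ P = 4552/3 ≈ 1517.3333, Q = 11425/3 ≈ 3808.3333.
ΔQ = 3808.3333 − 3595 = +213.33.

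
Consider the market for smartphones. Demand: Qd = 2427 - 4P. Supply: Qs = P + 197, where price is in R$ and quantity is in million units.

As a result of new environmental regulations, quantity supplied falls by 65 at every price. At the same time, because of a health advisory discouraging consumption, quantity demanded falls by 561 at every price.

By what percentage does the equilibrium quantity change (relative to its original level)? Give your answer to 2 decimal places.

Before the shock: 2427 - 4P = P + 197 ⇒ 2230 = 5P ⇒ P = 446, Q = 643.
The shock moves the curves to Qd = 1866 - 4P and Qs = P + 132.
Equate the new curves: 1866 - 4P = P + 132, giving 1734 = 5P, P = 346.8, Q = 478.8.
%ΔQ = (478.8 − 643) / 643 × 100 = -25.54%.

-25.54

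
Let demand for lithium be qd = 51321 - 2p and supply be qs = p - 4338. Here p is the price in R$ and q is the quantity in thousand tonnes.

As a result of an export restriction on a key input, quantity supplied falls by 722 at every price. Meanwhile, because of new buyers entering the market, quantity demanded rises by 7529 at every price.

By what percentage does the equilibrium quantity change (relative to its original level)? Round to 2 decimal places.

Original equilibrium: 51321 - 2p = p - 4338 gives 55659 = 3p, so p = 18553 and q = 14215.
With the change applied: demand qd = 58850 - 2p, supply qs = p - 5060.
New equilibrium: 58850 - 2p = p - 5060 ⇒ 63910 = 3p ⇒ p = 63910/3 ≈ 21303.3333, q = 48730/3 ≈ 16243.3333.
%Δq = (16243.3333 − 14215) / 14215 × 100 = +14.27%.

+14.27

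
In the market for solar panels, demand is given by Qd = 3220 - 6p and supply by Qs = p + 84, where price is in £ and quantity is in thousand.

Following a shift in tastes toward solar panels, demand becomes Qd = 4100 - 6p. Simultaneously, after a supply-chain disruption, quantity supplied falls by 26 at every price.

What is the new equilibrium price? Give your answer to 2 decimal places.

577.43

Before the shock: 3220 - 6p = p + 84 ⇒ 3136 = 7p ⇒ p = 448, Q = 532.
After the shift, demand is Qd = 4100 - 6p and supply is Qs = p + 58.
Equate the new curves: 4100 - 6p = p + 58, giving 4042 = 7p, p = 4042/7 ≈ 577.4286, Q = 4448/7 ≈ 635.4286.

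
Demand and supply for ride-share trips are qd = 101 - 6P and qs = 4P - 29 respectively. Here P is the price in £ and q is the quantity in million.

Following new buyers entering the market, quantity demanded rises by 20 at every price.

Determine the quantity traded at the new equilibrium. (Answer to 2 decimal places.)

Initially, 101 - 6P = 4P - 29, so 130 = 10P and P = 13, q = 23.
After the shift, demand is qd = 121 - 6P and supply is qs = 4P - 29.
New equilibrium: 121 - 6P = 4P - 29 ⇒ 150 = 10P ⇒ P = 15, q = 31.

31.00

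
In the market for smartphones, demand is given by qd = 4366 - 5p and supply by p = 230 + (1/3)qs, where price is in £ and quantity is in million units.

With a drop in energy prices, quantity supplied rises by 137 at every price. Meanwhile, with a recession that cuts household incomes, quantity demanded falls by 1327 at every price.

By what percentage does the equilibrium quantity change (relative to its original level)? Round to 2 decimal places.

-34.16

Original equilibrium: 4366 - 5p = 3p - 690 gives 5056 = 8p, so p = 632 and q = 1206.
The new curves are qd = 3039 - 5p (demand) and qs = 3p - 553 (supply).
Setting them equal: 3039 - 5p = 3p - 553 → 3592 = 8p, so p = 449 and q = 794.
%Δq = (794 − 1206) / 1206 × 100 = -34.16%.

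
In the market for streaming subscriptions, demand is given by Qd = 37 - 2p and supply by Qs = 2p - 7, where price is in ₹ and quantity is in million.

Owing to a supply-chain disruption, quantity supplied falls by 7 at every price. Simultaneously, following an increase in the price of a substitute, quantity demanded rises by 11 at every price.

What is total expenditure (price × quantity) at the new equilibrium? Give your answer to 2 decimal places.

263.50

Original equilibrium: 37 - 2p = 2p - 7 gives 44 = 4p, so p = 11 and Q = 15.
The shock moves the curves to Qd = 48 - 2p and Qs = 2p - 14.
Clearing the new market: 48 - 2p = 2p - 14, so p = 15.5 and Q = 17.
New expenditure = 15.5 × 17 = 263.50.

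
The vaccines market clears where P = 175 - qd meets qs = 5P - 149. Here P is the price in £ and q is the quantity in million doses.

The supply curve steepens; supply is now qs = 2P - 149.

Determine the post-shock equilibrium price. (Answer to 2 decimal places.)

108.00

Original equilibrium: 175 - P = 5P - 149 gives 324 = 6P, so P = 54 and q = 121.
After the shift, demand is qd = 175 - P and supply is qs = 2P - 149.
New equilibrium: 175 - P = 2P - 149 ⇒ 324 = 3P ⇒ P = 108, q = 67.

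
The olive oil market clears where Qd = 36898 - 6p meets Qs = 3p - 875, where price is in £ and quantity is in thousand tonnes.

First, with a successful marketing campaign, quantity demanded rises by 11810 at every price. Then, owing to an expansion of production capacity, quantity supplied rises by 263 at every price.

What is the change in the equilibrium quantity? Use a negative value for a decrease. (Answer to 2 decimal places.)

+4112.00

Before the shock: 36898 - 6p = 3p - 875 ⇒ 37773 = 9p ⇒ p = 4197, Q = 11716.
After the shift, demand is Qd = 48708 - 6p and supply is Qs = 3p - 612.
New equilibrium: 48708 - 6p = 3p - 612 ⇒ 49320 = 9p ⇒ p = 5480, Q = 15828.
ΔQ = 15828 − 11716 = +4112.00.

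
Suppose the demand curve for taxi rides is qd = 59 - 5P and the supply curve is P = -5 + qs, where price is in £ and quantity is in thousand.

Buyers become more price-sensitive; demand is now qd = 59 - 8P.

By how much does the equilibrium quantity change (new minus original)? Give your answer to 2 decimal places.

Original equilibrium: 59 - 5P = P + 5 gives 54 = 6P, so P = 9 and q = 14.
With the change applied: demand qd = 59 - 8P, supply qs = P + 5.
Clearing the new market: 59 - 8P = P + 5, so P = 6 and q = 11.
Δq = 11 − 14 = -3.00.

-3.00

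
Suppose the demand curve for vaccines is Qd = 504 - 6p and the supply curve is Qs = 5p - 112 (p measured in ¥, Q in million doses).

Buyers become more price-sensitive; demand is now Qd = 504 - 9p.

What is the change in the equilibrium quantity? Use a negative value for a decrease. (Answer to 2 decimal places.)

Initially, 504 - 6p = 5p - 112, so 616 = 11p and p = 56, Q = 168.
After the shift, demand is Qd = 504 - 9p and supply is Qs = 5p - 112.
Equate the new curves: 504 - 9p = 5p - 112, giving 616 = 14p, p = 44, Q = 108.
ΔQ = 108 − 168 = -60.00.

-60.00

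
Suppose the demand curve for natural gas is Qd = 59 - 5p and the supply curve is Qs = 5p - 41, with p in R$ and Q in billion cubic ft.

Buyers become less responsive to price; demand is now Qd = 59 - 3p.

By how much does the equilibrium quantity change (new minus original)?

Before the shock: 59 - 5p = 5p - 41 ⇒ 100 = 10p ⇒ p = 10, Q = 9.
The shock moves the curves to Qd = 59 - 3p and Qs = 5p - 41.
New equilibrium: 59 - 3p = 5p - 41 ⇒ 100 = 8p ⇒ p = 12.5, Q = 21.5.
ΔQ = 21.5 − 9 = +12.5.

+12.5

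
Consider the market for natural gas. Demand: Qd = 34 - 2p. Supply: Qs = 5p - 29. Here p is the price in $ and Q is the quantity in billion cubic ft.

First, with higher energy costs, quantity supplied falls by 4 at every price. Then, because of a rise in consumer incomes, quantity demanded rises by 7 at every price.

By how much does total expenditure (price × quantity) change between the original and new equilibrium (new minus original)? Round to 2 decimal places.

Solve the original market: 34 - 2p = 5p - 29, hence p = 9 and Q = 16.
The shock moves the curves to Qd = 41 - 2p and Qs = 5p - 33.
Equate the new curves: 41 - 2p = 5p - 33, giving 74 = 7p, p = 74/7 ≈ 10.5714, Q = 139/7 ≈ 19.8571.
Expenditure moves from 9×16 = 144 to 10.5714×19.8571 = 209.9184; change = +65.92.

+65.92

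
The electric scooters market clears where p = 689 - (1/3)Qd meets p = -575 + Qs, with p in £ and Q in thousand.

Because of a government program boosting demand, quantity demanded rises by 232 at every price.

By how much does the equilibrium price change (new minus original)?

+58

Initially, 2067 - 3p = p + 575, so 1492 = 4p and p = 373, Q = 948.
After the shift, demand is Qd = 2299 - 3p and supply is Qs = p + 575.
Setting them equal: 2299 - 3p = p + 575 → 1724 = 4p, so p = 431 and Q = 1006.
Δp = 431 − 373 = +58.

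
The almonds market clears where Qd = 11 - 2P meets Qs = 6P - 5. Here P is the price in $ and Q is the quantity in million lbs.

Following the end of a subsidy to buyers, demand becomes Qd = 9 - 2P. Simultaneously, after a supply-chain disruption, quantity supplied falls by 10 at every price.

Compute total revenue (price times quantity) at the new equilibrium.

Initially, 11 - 2P = 6P - 5, so 16 = 8P and P = 2, Q = 7.
The new curves are Qd = 9 - 2P (demand) and Qs = 6P - 15 (supply).
Setting them equal: 9 - 2P = 6P - 15 → 24 = 8P, so P = 3 and Q = 3.
New expenditure = 3 × 3 = 9.

9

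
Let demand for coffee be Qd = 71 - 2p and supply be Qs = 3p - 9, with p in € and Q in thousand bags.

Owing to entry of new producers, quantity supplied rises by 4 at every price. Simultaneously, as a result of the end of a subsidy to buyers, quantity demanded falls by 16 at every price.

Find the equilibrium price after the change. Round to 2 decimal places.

Solve the original market: 71 - 2p = 3p - 9, hence p = 16 and Q = 39.
The shock moves the curves to Qd = 55 - 2p and Qs = 3p - 5.
New equilibrium: 55 - 2p = 3p - 5 ⇒ 60 = 5p ⇒ p = 12, Q = 31.

12.00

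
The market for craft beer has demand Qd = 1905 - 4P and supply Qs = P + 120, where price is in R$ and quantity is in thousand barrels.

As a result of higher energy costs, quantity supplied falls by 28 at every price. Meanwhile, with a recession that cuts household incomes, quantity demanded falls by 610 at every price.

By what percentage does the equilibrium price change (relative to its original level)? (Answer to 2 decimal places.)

Initially, 1905 - 4P = P + 120, so 1785 = 5P and P = 357, Q = 477.
The new curves are Qd = 1295 - 4P (demand) and Qs = P + 92 (supply).
Clearing the new market: 1295 - 4P = P + 92, so P = 240.6 and Q = 332.6.
%ΔP = (240.6 − 357) / 357 × 100 = -32.61%.

-32.61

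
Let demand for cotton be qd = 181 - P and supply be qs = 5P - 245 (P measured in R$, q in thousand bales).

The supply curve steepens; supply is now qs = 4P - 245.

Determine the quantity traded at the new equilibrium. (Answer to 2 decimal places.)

95.80

Before the shock: 181 - P = 5P - 245 ⇒ 426 = 6P ⇒ P = 71, q = 110.
The new curves are qd = 181 - P (demand) and qs = 4P - 245 (supply).
Setting them equal: 181 - P = 4P - 245 → 426 = 5P, so P = 85.2 and q = 95.8.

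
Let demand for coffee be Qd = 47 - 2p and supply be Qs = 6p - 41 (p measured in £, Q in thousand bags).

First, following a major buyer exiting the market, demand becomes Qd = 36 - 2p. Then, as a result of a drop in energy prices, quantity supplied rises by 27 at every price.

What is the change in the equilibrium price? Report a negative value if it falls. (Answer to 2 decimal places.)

-4.75

Before the shock: 47 - 2p = 6p - 41 ⇒ 88 = 8p ⇒ p = 11, Q = 25.
The new curves are Qd = 36 - 2p (demand) and Qs = 6p - 14 (supply).
Clearing the new market: 36 - 2p = 6p - 14, so p = 6.25 and Q = 23.5.
Δp = 6.25 − 11 = -4.75.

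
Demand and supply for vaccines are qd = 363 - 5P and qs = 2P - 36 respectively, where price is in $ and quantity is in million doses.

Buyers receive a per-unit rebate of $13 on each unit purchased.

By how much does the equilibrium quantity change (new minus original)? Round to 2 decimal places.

Initially, 363 - 5P = 2P - 36, so 399 = 7P and P = 57, q = 78.
Since buyers' out-of-pocket price is the market price minus the rebate, the effective demand curve becomes qd = 428 - 5P.
Clearing the new market: 428 - 5P = 2P - 36, so P = 464/7 ≈ 66.2857 and q = 676/7 ≈ 96.5714.
Δq = 96.5714 − 78 = +18.57.

+18.57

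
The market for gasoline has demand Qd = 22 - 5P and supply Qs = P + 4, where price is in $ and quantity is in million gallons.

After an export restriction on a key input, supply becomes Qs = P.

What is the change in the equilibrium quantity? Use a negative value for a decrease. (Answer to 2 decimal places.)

-3.33

Original equilibrium: 22 - 5P = P + 4 gives 18 = 6P, so P = 3 and Q = 7.
With the change applied: demand Qd = 22 - 5P, supply Qs = P.
Setting them equal: 22 - 5P = P → 22 = 6P, so P = 11/3 ≈ 3.6667 and Q = 11/3 ≈ 3.6667.
ΔQ = 3.6667 − 7 = -3.33.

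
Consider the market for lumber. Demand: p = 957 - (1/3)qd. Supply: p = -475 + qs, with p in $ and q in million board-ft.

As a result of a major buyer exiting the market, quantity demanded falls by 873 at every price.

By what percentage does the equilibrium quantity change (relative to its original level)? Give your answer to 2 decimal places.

-20.32

Solve the original market: 2871 - 3p = p + 475, hence p = 599 and q = 1074.
The new curves are qd = 1998 - 3p (demand) and qs = p + 475 (supply).
Setting them equal: 1998 - 3p = p + 475 → 1523 = 4p, so p = 380.75 and q = 855.75.
%Δq = (855.75 − 1074) / 1074 × 100 = -20.32%.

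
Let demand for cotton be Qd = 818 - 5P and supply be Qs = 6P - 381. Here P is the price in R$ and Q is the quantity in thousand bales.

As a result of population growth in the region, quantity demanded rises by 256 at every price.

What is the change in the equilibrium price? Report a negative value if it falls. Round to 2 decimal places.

+23.27

Original equilibrium: 818 - 5P = 6P - 381 gives 1199 = 11P, so P = 109 and Q = 273.
The new curves are Qd = 1074 - 5P (demand) and Qs = 6P - 381 (supply).
Clearing the new market: 1074 - 5P = 6P - 381, so P = 1455/11 ≈ 132.2727 and Q = 4539/11 ≈ 412.6364.
ΔP = 132.2727 − 109 = +23.27.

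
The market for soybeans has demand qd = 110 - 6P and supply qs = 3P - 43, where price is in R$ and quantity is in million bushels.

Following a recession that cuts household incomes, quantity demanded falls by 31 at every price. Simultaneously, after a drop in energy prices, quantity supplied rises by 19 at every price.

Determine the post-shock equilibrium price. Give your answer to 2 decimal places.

Solve the original market: 110 - 6P = 3P - 43, hence P = 17 and q = 8.
With the change applied: demand qd = 79 - 6P, supply qs = 3P - 24.
Equate the new curves: 79 - 6P = 3P - 24, giving 103 = 9P, P = 103/9 ≈ 11.4444, q = 31/3 ≈ 10.3333.

11.44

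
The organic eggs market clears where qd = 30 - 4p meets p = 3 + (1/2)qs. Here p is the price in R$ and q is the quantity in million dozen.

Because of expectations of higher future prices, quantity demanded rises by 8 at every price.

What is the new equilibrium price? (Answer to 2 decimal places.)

7.33

Solve the original market: 30 - 4p = 2p - 6, hence p = 6 and q = 6.
The new curves are qd = 38 - 4p (demand) and qs = 2p - 6 (supply).
Setting them equal: 38 - 4p = 2p - 6 → 44 = 6p, so p = 22/3 ≈ 7.3333 and q = 26/3 ≈ 8.6667.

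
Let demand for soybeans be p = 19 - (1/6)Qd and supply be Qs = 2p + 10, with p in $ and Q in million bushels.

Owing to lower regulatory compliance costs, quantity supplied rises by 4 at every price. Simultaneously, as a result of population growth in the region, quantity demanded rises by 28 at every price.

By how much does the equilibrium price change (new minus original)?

+3

Before the shock: 114 - 6p = 2p + 10 ⇒ 104 = 8p ⇒ p = 13, Q = 36.
After the shift, demand is Qd = 142 - 6p and supply is Qs = 2p + 14.
Setting them equal: 142 - 6p = 2p + 14 → 128 = 8p, so p = 16 and Q = 46.
Δp = 16 − 13 = +3.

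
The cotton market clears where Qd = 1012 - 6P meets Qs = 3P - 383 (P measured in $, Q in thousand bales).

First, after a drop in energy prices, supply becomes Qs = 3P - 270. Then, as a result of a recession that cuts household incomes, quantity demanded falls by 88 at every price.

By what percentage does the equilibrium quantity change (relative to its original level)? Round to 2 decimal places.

Initially, 1012 - 6P = 3P - 383, so 1395 = 9P and P = 155, Q = 82.
The shock moves the curves to Qd = 924 - 6P and Qs = 3P - 270.
Setting them equal: 924 - 6P = 3P - 270 → 1194 = 9P, so P = 398/3 ≈ 132.6667 and Q = 128.
%ΔQ = (128 − 82) / 82 × 100 = +56.10%.

+56.10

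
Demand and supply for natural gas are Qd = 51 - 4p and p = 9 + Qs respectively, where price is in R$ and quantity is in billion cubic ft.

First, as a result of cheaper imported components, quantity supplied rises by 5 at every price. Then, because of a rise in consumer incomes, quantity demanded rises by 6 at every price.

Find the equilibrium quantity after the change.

8.2

Before the shock: 51 - 4p = p - 9 ⇒ 60 = 5p ⇒ p = 12, Q = 3.
After the shift, demand is Qd = 57 - 4p and supply is Qs = p - 4.
New equilibrium: 57 - 4p = p - 4 ⇒ 61 = 5p ⇒ p = 12.2, Q = 8.2.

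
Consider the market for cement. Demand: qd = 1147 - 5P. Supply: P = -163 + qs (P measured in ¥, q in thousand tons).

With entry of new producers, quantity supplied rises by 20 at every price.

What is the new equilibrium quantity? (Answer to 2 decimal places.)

343.67

Solve the original market: 1147 - 5P = P + 163, hence P = 164 and q = 327.
After the shift, demand is qd = 1147 - 5P and supply is qs = P + 183.
New equilibrium: 1147 - 5P = P + 183 ⇒ 964 = 6P ⇒ P = 482/3 ≈ 160.6667, q = 1031/3 ≈ 343.6667.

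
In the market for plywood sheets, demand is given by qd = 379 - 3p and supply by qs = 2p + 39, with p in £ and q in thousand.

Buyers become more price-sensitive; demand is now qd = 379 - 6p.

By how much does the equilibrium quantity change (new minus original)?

Initially, 379 - 3p = 2p + 39, so 340 = 5p and p = 68, q = 175.
The shock moves the curves to qd = 379 - 6p and qs = 2p + 39.
Setting them equal: 379 - 6p = 2p + 39 → 340 = 8p, so p = 42.5 and q = 124.
Δq = 124 − 175 = -51.

-51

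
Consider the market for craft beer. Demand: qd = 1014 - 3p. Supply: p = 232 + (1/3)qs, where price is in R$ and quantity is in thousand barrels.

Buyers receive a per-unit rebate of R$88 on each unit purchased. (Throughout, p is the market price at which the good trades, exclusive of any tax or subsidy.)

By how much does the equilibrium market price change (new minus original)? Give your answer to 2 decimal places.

+44.00

Original equilibrium: 1014 - 3p = 3p - 696 gives 1710 = 6p, so p = 285 and q = 159.
Since buyers' out-of-pocket price is the market price minus the rebate, the effective demand curve becomes qd = 1278 - 3p.
Setting them equal: 1278 - 3p = 3p - 696 → 1974 = 6p, so p = 329 and q = 291.
Δp = 329 − 285 = +44.00.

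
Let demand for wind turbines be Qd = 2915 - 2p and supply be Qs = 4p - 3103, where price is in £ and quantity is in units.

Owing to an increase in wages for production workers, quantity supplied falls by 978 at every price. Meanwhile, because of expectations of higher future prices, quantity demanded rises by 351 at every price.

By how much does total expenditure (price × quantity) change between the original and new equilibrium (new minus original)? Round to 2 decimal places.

Before the shock: 2915 - 2p = 4p - 3103 ⇒ 6018 = 6p ⇒ p = 1003, Q = 909.
The shock moves the curves to Qd = 3266 - 2p and Qs = 4p - 4081.
Equate the new curves: 3266 - 2p = 4p - 4081, giving 7347 = 6p, p = 1224.5, Q = 817.
Expenditure moves from 1003×909 = 911727 to 1224.5×817 = 1000416.5; change = +88689.50.

+88689.50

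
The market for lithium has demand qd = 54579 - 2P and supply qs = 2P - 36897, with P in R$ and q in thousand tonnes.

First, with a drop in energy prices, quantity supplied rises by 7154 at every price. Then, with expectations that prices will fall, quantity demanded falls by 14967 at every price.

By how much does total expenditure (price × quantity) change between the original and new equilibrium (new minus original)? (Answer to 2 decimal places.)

Before the shock: 54579 - 2P = 2P - 36897 ⇒ 91476 = 4P ⇒ P = 22869, q = 8841.
With the change applied: demand qd = 39612 - 2P, supply qs = 2P - 29743.
Equate the new curves: 39612 - 2P = 2P - 29743, giving 69355 = 4P, P = 17338.75, q = 4934.5.
Expenditure moves from 22869×8841 = 202184829 to 17338.75×4934.5 = 85558061.875; change = -116626767.13.

-116626767.13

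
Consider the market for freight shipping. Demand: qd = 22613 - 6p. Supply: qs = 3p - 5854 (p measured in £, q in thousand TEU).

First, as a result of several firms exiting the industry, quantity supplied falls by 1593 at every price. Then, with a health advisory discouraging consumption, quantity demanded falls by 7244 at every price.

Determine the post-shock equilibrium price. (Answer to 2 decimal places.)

2535.11

Original equilibrium: 22613 - 6p = 3p - 5854 gives 28467 = 9p, so p = 3163 and q = 3635.
With the change applied: demand qd = 15369 - 6p, supply qs = 3p - 7447.
New equilibrium: 15369 - 6p = 3p - 7447 ⇒ 22816 = 9p ⇒ p = 22816/9 ≈ 2535.1111, q = 475/3 ≈ 158.3333.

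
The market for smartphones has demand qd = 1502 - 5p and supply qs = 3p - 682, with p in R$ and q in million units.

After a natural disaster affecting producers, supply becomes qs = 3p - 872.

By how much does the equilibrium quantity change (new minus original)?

Original equilibrium: 1502 - 5p = 3p - 682 gives 2184 = 8p, so p = 273 and q = 137.
With the change applied: demand qd = 1502 - 5p, supply qs = 3p - 872.
Equate the new curves: 1502 - 5p = 3p - 872, giving 2374 = 8p, p = 296.75, q = 18.25.
Δq = 18.25 − 137 = -118.75.

-118.75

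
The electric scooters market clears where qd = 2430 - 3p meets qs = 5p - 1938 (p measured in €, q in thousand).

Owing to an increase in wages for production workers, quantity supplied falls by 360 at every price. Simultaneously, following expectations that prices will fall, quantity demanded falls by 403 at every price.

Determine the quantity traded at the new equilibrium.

405.125

Solve the original market: 2430 - 3p = 5p - 1938, hence p = 546 and q = 792.
After the shift, demand is qd = 2027 - 3p and supply is qs = 5p - 2298.
Equate the new curves: 2027 - 3p = 5p - 2298, giving 4325 = 8p, p = 540.625, q = 405.125.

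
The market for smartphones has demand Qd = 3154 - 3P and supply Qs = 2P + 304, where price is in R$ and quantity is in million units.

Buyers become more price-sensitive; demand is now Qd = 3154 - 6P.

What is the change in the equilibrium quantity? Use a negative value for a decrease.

Solve the original market: 3154 - 3P = 2P + 304, hence P = 570 and Q = 1444.
After the shift, demand is Qd = 3154 - 6P and supply is Qs = 2P + 304.
New equilibrium: 3154 - 6P = 2P + 304 ⇒ 2850 = 8P ⇒ P = 356.25, Q = 1016.5.
ΔQ = 1016.5 − 1444 = -427.5.

-427.5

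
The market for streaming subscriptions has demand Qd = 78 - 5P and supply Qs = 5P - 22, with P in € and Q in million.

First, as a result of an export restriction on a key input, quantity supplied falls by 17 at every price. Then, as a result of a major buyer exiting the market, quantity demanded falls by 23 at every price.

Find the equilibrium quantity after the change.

8

Original equilibrium: 78 - 5P = 5P - 22 gives 100 = 10P, so P = 10 and Q = 28.
The new curves are Qd = 55 - 5P (demand) and Qs = 5P - 39 (supply).
Equate the new curves: 55 - 5P = 5P - 39, giving 94 = 10P, P = 9.4, Q = 8.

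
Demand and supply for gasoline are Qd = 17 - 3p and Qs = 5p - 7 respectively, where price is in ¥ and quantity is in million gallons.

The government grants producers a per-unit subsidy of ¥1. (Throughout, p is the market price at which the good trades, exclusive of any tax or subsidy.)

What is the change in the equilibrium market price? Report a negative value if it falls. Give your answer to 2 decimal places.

Original equilibrium: 17 - 3p = 5p - 7 gives 24 = 8p, so p = 3 and Q = 8.
Since sellers receive the price plus the subsidy, the effective supply curve becomes Qs = 5p - 2.
New equilibrium: 17 - 3p = 5p - 2 ⇒ 19 = 8p ⇒ p = 2.375, Q = 9.875.
Δp = 2.375 − 3 = -0.63.

-0.63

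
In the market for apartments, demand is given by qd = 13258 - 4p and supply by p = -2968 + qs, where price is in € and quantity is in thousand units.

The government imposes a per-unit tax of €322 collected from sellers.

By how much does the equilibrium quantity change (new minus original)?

Solve the original market: 13258 - 4p = p + 2968, hence p = 2058 and q = 5026.
Since sellers keep the price net of the tax, the effective supply curve becomes qs = p + 2646.
Setting them equal: 13258 - 4p = p + 2646 → 10612 = 5p, so p = 2122.4 and q = 4768.4.
Δq = 4768.4 − 5026 = -257.6.

-257.6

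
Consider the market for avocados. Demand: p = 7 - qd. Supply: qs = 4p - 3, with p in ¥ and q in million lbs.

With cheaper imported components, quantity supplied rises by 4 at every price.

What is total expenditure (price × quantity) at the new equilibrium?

Before the shock: 7 - p = 4p - 3 ⇒ 10 = 5p ⇒ p = 2, q = 5.
The shock moves the curves to qd = 7 - p and qs = 4p + 1.
Clearing the new market: 7 - p = 4p + 1, so p = 1.2 and q = 5.8.
New expenditure = 1.2 × 5.8 = 6.96.

6.96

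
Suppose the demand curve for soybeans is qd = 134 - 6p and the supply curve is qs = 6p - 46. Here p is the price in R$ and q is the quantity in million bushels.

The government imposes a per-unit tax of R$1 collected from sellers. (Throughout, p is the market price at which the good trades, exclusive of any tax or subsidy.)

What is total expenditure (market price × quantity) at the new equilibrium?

Before the shock: 134 - 6p = 6p - 46 ⇒ 180 = 12p ⇒ p = 15, q = 44.
Since sellers keep the price net of the tax, the effective supply curve becomes qs = 6p - 52.
Equate the new curves: 134 - 6p = 6p - 52, giving 186 = 12p, p = 15.5, q = 41.
New expenditure = 15.5 × 41 = 635.5.

635.5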